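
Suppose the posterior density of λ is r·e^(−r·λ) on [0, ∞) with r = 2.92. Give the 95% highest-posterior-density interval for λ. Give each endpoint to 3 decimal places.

[0.000, 1.026]

The exponential density is strictly decreasing on [0, ∞), so the HPD interval is anchored at 0: [0, q] with P(λ ≤ q) = 0.95.
q = −ln(1 − 0.95) / 2.92 = 2.9957 / 2.92 = 1.026.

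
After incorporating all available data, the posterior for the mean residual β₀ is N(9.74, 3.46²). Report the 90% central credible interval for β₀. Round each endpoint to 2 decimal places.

The posterior is symmetric, so the 90% equal-tailed interval is β₀ = 9.74 ± z·3.46 with z = 1.645.
Half-width: 1.645 × 3.46 = 5.69.
9.74 − 5.69 = 4.05; 9.74 + 5.69 = 15.43.

[4.05, 15.43]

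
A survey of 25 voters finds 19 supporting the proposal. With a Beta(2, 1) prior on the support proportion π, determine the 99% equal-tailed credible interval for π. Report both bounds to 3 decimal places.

[0.517, 0.918]

Posterior: Beta(2+19, 1+6) = Beta(21, 7).
Equal-tailed 99% interval: the 0.005 and 0.995 quantiles of Beta(21, 7).
Posterior mean ≈ 0.750, SD ≈ 0.080; a Normal approximation gives roughly [0.543, 0.957].
Exact: F⁻¹(0.005) = 0.517; F⁻¹(0.995) = 0.918.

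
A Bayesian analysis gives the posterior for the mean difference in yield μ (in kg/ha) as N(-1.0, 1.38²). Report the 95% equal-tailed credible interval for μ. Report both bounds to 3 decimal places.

[-3.705, 1.705]

The posterior is symmetric, so the 95% equal-tailed interval is μ = -1.0 ± z·1.38 with z = 1.960.
Half-width: 1.960 × 1.38 = 2.705.
-1.0 − 2.705 = -3.705; -1.0 + 2.705 = 1.705.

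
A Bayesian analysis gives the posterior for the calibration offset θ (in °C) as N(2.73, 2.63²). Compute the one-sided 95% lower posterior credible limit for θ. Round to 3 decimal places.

Need L with P(θ ≥ L) = 0.95: L = 2.73 − z_{0.05}·2.63.
z = 1.645; L = 2.73 − 1.645 × 2.63 = -1.596.

-1.596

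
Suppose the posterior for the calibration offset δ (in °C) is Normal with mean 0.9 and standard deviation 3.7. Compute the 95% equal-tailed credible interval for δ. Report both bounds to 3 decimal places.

The posterior is symmetric, so the 95% equal-tailed interval is δ = 0.9 ± z·3.7 with z = 1.960.
Half-width: 1.960 × 3.7 = 7.252.
0.9 − 7.252 = -6.352; 0.9 + 7.252 = 8.152.

[-6.352, 8.152]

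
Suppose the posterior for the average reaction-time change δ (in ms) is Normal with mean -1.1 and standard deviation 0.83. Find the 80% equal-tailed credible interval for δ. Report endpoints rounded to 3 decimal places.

[-2.164, -0.036]

The posterior is symmetric, so the 80% equal-tailed interval is δ = -1.1 ± z·0.83 with z = 1.282.
Half-width: 1.282 × 0.83 = 1.064.
-1.1 − 1.064 = -2.164; -1.1 + 1.064 = -0.036.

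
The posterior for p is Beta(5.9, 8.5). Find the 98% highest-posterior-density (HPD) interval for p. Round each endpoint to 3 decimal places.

The posterior is unimodal and skewed, so the HPD interval has equal density at both endpoints and is the shortest 98% interval.
Solving f(0.141) = f(0.698) with F(0.698) − F(0.141) = 0.98 gives [0.141, 0.698].
For comparison, the equal-tailed interval is [0.148, 0.706]; the HPD is narrower and shifted toward the mode.

[0.141, 0.698]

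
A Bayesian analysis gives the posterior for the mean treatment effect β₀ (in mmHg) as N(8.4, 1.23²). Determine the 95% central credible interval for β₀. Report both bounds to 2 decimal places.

[5.99, 10.81]

The posterior is symmetric, so the 95% equal-tailed interval is β₀ = 8.4 ± z·1.23 with z = 1.960.
Half-width: 1.960 × 1.23 = 2.41.
8.4 − 2.41 = 5.99; 8.4 + 2.41 = 10.81.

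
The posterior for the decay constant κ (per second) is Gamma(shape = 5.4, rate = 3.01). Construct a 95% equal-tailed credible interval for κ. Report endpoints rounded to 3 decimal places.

Posterior: Gamma(shape 5.4, rate 3.01).
Equal-tailed 95% interval: Gamma(5.4, 3.01) quantiles at 0.025 and 0.975.
Posterior mean ≈ 1.794, SD ≈ 0.772; a Normal approximation gives roughly [0.281, 3.307].
Exact: lower = 0.615; upper = 3.594.

[0.615, 3.594]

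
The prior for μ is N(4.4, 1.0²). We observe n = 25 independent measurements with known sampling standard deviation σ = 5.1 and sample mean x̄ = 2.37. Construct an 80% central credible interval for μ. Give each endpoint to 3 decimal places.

[2.490, 4.320]

Posterior precision = 1/1.0² + 25/5.1² = 1.0000 + 0.9612 = 1.9612, so posterior SD = 0.7141.
Posterior mean = (4.4/1.0² + 25·2.37/5.1²) / 1.9612 = 3.4051.
Interval: 3.4051 ± 1.282 × 0.7141 → [2.490, 4.320].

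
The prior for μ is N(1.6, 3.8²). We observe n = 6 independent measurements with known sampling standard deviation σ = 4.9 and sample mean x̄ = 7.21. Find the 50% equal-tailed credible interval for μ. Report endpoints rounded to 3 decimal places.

Posterior precision = 1/3.8² + 6/4.9² = 0.0693 + 0.2499 = 0.3191, so posterior SD = 1.7701.
Posterior mean = (1.6/3.8² + 6·7.21/4.9²) / 0.3191 = 5.9927.
Interval: 5.9927 ± 0.674 × 1.7701 → [4.799, 7.187].

[4.799, 7.187]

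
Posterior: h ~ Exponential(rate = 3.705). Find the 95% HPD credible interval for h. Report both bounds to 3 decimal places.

The exponential density is strictly decreasing on [0, ∞), so the HPD interval is anchored at 0: [0, q] with P(h ≤ q) = 0.95.
q = −ln(1 − 0.95) / 3.705 = 2.9957 / 3.705 = 0.809.

[0.000, 0.809]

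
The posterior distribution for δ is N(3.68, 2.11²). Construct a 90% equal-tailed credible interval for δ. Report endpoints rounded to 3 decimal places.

[0.209, 7.151]

The posterior is symmetric, so the 90% equal-tailed interval is δ = 3.68 ± z·2.11 with z = 1.645.
Half-width: 1.645 × 2.11 = 3.471.
3.68 − 3.471 = 0.209; 3.68 + 3.471 = 7.151.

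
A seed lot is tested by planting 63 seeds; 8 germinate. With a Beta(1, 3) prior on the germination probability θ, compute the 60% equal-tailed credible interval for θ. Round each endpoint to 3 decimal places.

Posterior: Beta(1+8, 3+55) = Beta(9, 58).
Equal-tailed 60% interval: the 0.2 and 0.8 quantiles of Beta(9, 58).
Posterior mean ≈ 0.134, SD ≈ 0.041; a Normal approximation gives roughly [0.100, 0.169].
Exact: F⁻¹(0.2) = 0.099; F⁻¹(0.8) = 0.168.

[0.099, 0.168]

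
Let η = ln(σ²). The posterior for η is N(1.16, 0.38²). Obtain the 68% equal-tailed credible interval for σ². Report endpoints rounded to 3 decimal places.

On the log scale the 68% interval is 1.16 ± 0.994 × 0.38 = [0.7821, 1.5379].
Exponentiate: [e^0.7821, e^1.5379] = [2.186, 4.655].

[2.186, 4.655]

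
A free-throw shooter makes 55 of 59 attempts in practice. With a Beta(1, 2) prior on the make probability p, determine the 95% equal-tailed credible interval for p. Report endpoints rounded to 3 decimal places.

[0.819, 0.963]

Posterior: Beta(1+55, 2+4) = Beta(56, 6).
Equal-tailed 95% interval: the 0.025 and 0.975 quantiles of Beta(56, 6).
Posterior mean ≈ 0.903, SD ≈ 0.037; a Normal approximation gives roughly [0.830, 0.976].
Exact: F⁻¹(0.025) = 0.819; F⁻¹(0.975) = 0.963.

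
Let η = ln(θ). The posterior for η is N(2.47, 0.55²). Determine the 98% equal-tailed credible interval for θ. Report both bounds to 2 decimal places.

[3.29, 42.50]

On the log scale the 98% interval is 2.47 ± 2.326 × 0.55 = [1.1905, 3.7495].
Exponentiate: [e^1.1905, e^3.7495] = [3.29, 42.50].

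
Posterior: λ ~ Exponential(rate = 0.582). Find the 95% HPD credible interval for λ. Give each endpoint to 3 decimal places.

[0.000, 5.147]

The exponential density is strictly decreasing on [0, ∞), so the HPD interval is anchored at 0: [0, q] with P(λ ≤ q) = 0.95.
q = −ln(1 − 0.95) / 0.582 = 2.9957 / 0.582 = 5.147.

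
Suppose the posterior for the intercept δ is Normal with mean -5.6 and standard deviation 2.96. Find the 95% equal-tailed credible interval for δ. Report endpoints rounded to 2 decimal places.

The posterior is symmetric, so the 95% equal-tailed interval is δ = -5.6 ± z·2.96 with z = 1.960.
Half-width: 1.960 × 2.96 = 5.80.
-5.6 − 5.80 = -11.40; -5.6 + 5.80 = 0.20.

[-11.40, 0.20]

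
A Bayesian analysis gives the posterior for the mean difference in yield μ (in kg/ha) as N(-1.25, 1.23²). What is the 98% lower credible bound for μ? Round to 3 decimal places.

Need L with P(μ ≥ L) = 0.98: L = -1.25 − z_{0.02}·1.23.
z = 2.054; L = -1.25 − 2.054 × 1.23 = -3.776.

-3.776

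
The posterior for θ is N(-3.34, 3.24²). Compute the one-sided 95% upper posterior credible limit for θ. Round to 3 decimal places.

1.989

Need U with P(θ ≤ U) = 0.95: U = -3.34 + z_{0.05}·3.24.
z = 1.645; U = -3.34 + 1.645 × 3.24 = 1.989.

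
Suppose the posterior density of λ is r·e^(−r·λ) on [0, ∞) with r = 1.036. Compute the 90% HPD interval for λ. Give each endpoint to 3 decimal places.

[0.000, 2.223]

The exponential density is strictly decreasing on [0, ∞), so the HPD interval is anchored at 0: [0, q] with P(λ ≤ q) = 0.90.
q = −ln(1 − 0.90) / 1.036 = 2.3026 / 1.036 = 2.223.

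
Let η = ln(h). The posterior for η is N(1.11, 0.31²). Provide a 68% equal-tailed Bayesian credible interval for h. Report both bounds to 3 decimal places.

[2.229, 4.130]

On the log scale the 68% interval is 1.11 ± 0.994 × 0.31 = [0.8017, 1.4183].
Exponentiate: [e^0.8017, e^1.4183] = [2.229, 4.130].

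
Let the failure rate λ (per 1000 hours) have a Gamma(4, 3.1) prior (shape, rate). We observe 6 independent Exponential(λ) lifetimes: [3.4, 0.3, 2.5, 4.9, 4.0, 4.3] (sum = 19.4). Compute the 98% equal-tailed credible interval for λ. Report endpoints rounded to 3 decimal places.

Posterior: Gamma(4+6, 3.1+19.4) = Gamma(10, 22.5) (shape, rate).
Equal-tailed 98% interval: Gamma(10, 22.5) quantiles at 0.01 and 0.99.
Posterior mean ≈ 0.444, SD ≈ 0.141; a Normal approximation gives roughly [0.117, 0.771].
Exact: lower = 0.184; upper = 0.835.

[0.184, 0.835]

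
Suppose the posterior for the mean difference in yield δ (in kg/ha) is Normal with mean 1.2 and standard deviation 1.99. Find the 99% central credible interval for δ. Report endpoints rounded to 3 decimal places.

[-3.926, 6.326]

The posterior is symmetric, so the 99% equal-tailed interval is δ = 1.2 ± z·1.99 with z = 2.576.
Half-width: 2.576 × 1.99 = 5.126.
1.2 − 5.126 = -3.926; 1.2 + 5.126 = 6.326.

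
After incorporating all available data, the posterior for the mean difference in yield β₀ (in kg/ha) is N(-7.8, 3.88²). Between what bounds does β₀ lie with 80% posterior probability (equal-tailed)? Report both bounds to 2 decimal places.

The posterior is symmetric, so the 80% equal-tailed interval is β₀ = -7.8 ± z·3.88 with z = 1.282.
Half-width: 1.282 × 3.88 = 4.97.
-7.8 − 4.97 = -12.77; -7.8 + 4.97 = -2.83.

[-12.77, -2.83]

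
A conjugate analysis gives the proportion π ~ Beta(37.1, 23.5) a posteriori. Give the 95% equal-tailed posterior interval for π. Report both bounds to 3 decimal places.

Posterior: Beta(37.1, 23.5).
Equal-tailed 95% interval: the 0.025 and 0.975 quantiles of Beta(37.1, 23.5).
Posterior mean ≈ 0.612, SD ≈ 0.062; a Normal approximation gives roughly [0.491, 0.734].
Exact: F⁻¹(0.025) = 0.487; F⁻¹(0.975) = 0.730.

[0.487, 0.730]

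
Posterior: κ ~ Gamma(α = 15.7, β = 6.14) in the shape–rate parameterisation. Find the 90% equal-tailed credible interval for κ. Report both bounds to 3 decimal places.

Posterior: Gamma(shape 15.7, rate 6.14).
Equal-tailed 90% interval: Gamma(15.7, 6.14) quantiles at 0.05 and 0.95.
Posterior mean ≈ 2.557, SD ≈ 0.645; a Normal approximation gives roughly [1.496, 3.618].
Exact: lower = 1.596; upper = 3.703.

[1.596, 3.703]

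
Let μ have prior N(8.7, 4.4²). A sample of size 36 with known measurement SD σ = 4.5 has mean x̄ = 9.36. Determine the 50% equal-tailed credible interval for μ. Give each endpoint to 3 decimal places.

[8.843, 9.840]

Posterior precision = 1/4.4² + 36/4.5² = 0.0517 + 1.7778 = 1.8294, so posterior SD = 0.7393.
Posterior mean = (8.7/4.4² + 36·9.36/4.5²) / 1.8294 = 9.3414.
Interval: 9.3414 ± 0.674 × 0.7393 → [8.843, 9.840].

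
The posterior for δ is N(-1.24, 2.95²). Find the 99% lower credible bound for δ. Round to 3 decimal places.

-8.103

Need L with P(δ ≥ L) = 0.99: L = -1.24 − z_{0.01}·2.95.
z = 2.326; L = -1.24 − 2.326 × 2.95 = -8.103.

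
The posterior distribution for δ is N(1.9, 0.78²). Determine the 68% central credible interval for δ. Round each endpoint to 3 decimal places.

[1.124, 2.676]

The posterior is symmetric, so the 68% equal-tailed interval is δ = 1.9 ± z·0.78 with z = 0.994.
Half-width: 0.994 × 0.78 = 0.776.
1.9 − 0.776 = 1.124; 1.9 + 0.776 = 2.676.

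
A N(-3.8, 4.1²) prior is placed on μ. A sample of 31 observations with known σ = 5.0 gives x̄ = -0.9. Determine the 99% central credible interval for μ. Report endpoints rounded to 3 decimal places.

Posterior precision = 1/4.1² + 31/5.0² = 0.0595 + 1.2400 = 1.2995, so posterior SD = 0.8772.
Posterior mean = (-3.8/4.1² + 31·-0.9/5.0²) / 1.2995 = -1.0328.
Interval: -1.0328 ± 2.576 × 0.8772 → [-3.292, 1.227].

[-3.292, 1.227]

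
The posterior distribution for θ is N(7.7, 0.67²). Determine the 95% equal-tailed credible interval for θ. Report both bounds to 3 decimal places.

The posterior is symmetric, so the 95% equal-tailed interval is θ = 7.7 ± z·0.67 with z = 1.960.
Half-width: 1.960 × 0.67 = 1.313.
7.7 − 1.313 = 6.387; 7.7 + 1.313 = 9.013.

[6.387, 9.013]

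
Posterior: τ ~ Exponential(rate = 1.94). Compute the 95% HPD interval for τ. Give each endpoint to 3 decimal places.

The exponential density is strictly decreasing on [0, ∞), so the HPD interval is anchored at 0: [0, q] with P(τ ≤ q) = 0.95.
q = −ln(1 − 0.95) / 1.94 = 2.9957 / 1.94 = 1.544.

[0.000, 1.544]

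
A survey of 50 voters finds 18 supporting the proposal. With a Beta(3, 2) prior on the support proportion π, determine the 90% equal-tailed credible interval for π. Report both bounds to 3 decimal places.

Posterior: Beta(3+18, 2+32) = Beta(21, 34).
Equal-tailed 90% interval: the 0.05 and 0.95 quantiles of Beta(21, 34).
Posterior mean ≈ 0.382, SD ≈ 0.065; a Normal approximation gives roughly [0.275, 0.489].
Exact: F⁻¹(0.05) = 0.277; F⁻¹(0.95) = 0.491.

[0.277, 0.491]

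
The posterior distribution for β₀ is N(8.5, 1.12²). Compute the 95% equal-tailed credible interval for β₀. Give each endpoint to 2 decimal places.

[6.30, 10.70]

The posterior is symmetric, so the 95% equal-tailed interval is β₀ = 8.5 ± z·1.12 with z = 1.960.
Half-width: 1.960 × 1.12 = 2.20.
8.5 − 2.20 = 6.30; 8.5 + 2.20 = 10.70.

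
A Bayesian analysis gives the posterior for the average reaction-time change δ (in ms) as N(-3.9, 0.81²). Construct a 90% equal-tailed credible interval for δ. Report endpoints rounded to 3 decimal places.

The posterior is symmetric, so the 90% equal-tailed interval is δ = -3.9 ± z·0.81 with z = 1.645.
Half-width: 1.645 × 0.81 = 1.332.
-3.9 − 1.332 = -5.232; -3.9 + 1.332 = -2.568.

[-5.232, -2.568]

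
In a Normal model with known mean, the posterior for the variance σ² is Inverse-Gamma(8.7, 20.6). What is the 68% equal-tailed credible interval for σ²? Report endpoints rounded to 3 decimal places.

[1.780, 3.539]

Inverse-Gamma(8.7, 20.6) quantiles: F⁻¹(0.16) and F⁻¹(0.84).
Equivalently, 1/σ² ~ Gamma(8.7, rate = 20.6); invert its 0.84 and 0.16 quantiles.
Posterior mean ≈ 2.675, SD ≈ 1.034; a Normal approximation gives roughly [1.647, 3.703].
Exact: lower = 1.780; upper = 3.539.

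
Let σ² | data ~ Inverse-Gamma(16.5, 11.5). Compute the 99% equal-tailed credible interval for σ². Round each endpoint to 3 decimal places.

Inverse-Gamma(16.5, 11.5) quantiles: F⁻¹(0.005) and F⁻¹(0.995).
Equivalently, 1/σ² ~ Gamma(16.5, rate = 11.5); invert its 0.995 and 0.005 quantiles.
Posterior mean ≈ 0.742, SD ≈ 0.195; a Normal approximation gives roughly [0.240, 1.244].
Exact: lower = 0.399; upper = 1.454.

[0.399, 1.454]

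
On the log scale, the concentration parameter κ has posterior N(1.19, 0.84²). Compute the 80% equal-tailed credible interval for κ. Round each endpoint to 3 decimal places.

On the log scale the 80% interval is 1.19 ± 1.282 × 0.84 = [0.1135, 2.2665].
Exponentiate: [e^0.1135, e^2.2665] = [1.120, 9.646].

[1.120, 9.646]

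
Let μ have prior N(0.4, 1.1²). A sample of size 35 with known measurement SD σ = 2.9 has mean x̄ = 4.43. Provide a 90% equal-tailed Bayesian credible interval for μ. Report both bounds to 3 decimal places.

[3.026, 4.499]

Posterior precision = 1/1.1² + 35/2.9² = 0.8264 + 4.1617 = 4.9882, so posterior SD = 0.4477.
Posterior mean = (0.4/1.1² + 35·4.43/2.9²) / 4.9882 = 3.7623.
Interval: 3.7623 ± 1.645 × 0.4477 → [3.026, 4.499].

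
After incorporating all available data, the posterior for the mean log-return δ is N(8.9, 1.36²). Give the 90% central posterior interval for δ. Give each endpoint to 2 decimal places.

[6.66, 11.14]

The posterior is symmetric, so the 90% equal-tailed interval is δ = 8.9 ± z·1.36 with z = 1.645.
Half-width: 1.645 × 1.36 = 2.24.
8.9 − 2.24 = 6.66; 8.9 + 2.24 = 11.14.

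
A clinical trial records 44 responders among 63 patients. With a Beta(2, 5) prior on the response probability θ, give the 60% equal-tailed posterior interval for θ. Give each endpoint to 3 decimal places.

Posterior: Beta(2+44, 5+19) = Beta(46, 24).
Equal-tailed 60% interval: the 0.2 and 0.8 quantiles of Beta(46, 24).
Posterior mean ≈ 0.657, SD ≈ 0.056; a Normal approximation gives roughly [0.610, 0.705].
Exact: F⁻¹(0.2) = 0.610; F⁻¹(0.8) = 0.705.

[0.610, 0.705]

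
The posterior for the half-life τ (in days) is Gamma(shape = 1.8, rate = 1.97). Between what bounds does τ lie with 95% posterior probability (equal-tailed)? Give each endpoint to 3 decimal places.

[0.093, 2.650]

Posterior: Gamma(shape 1.8, rate 1.97).
Equal-tailed 95% interval: Gamma(1.8, 1.97) quantiles at 0.025 and 0.975.
Posterior mean ≈ 0.914, SD ≈ 0.681; a Normal approximation gives roughly [-0.421, 2.249].
Exact: lower = 0.093; upper = 2.650.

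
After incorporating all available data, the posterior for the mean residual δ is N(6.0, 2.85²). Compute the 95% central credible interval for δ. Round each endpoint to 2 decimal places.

[0.41, 11.59]

The posterior is symmetric, so the 95% equal-tailed interval is δ = 6.0 ± z·2.85 with z = 1.960.
Half-width: 1.960 × 2.85 = 5.59.
6.0 − 5.59 = 0.41; 6.0 + 5.59 = 11.59.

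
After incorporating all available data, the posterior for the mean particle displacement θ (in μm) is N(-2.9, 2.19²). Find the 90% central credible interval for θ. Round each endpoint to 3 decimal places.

The posterior is symmetric, so the 90% equal-tailed interval is θ = -2.9 ± z·2.19 with z = 1.645.
Half-width: 1.645 × 2.19 = 3.602.
-2.9 − 3.602 = -6.502; -2.9 + 3.602 = 0.702.

[-6.502, 0.702]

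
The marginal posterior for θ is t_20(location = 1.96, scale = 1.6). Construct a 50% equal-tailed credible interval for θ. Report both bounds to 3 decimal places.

The t_20 distribution is symmetric; the 50% interval is 1.96 ± t·1.6 with t_{0.75,20} = 0.687.
Half-width: 0.687 × 1.6 = 1.099.
1.96 − 1.099 = 0.861; 1.96 + 1.099 = 3.059.

[0.861, 3.059]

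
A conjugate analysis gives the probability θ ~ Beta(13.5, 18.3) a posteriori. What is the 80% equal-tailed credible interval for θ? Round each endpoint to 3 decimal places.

[0.314, 0.537]

Posterior: Beta(13.5, 18.3).
Equal-tailed 80% interval: the 0.1 and 0.9 quantiles of Beta(13.5, 18.3).
Posterior mean ≈ 0.425, SD ≈ 0.086; a Normal approximation gives roughly [0.314, 0.535].
Exact: F⁻¹(0.1) = 0.314; F⁻¹(0.9) = 0.537.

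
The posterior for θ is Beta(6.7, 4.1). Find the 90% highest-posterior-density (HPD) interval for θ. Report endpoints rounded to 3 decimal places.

The posterior is unimodal and skewed, so the HPD interval has equal density at both endpoints and is the shortest 90% interval.
Solving f(0.393) = f(0.855) with F(0.855) − F(0.393) = 0.90 gives [0.393, 0.855].
For comparison, the equal-tailed interval is [0.375, 0.840]; the HPD is narrower and shifted toward the mode.

[0.393, 0.855]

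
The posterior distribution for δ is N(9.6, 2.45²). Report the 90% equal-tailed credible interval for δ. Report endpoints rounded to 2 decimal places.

The posterior is symmetric, so the 90% equal-tailed interval is δ = 9.6 ± z·2.45 with z = 1.645.
Half-width: 1.645 × 2.45 = 4.03.
9.6 − 4.03 = 5.57; 9.6 + 4.03 = 13.63.

[5.57, 13.63]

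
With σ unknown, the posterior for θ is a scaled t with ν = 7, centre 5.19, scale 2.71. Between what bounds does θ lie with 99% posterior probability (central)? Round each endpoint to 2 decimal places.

[-4.29, 14.67]

The t_7 distribution is symmetric; the 99% interval is 5.19 ± t·2.71 with t_{0.995,7} = 3.499.
Half-width: 3.499 × 2.71 = 9.48.
5.19 − 9.48 = -4.29; 5.19 + 9.48 = 14.67.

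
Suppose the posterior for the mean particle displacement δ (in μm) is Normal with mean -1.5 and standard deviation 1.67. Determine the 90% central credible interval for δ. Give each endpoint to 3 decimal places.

[-4.247, 1.247]

The posterior is symmetric, so the 90% equal-tailed interval is δ = -1.5 ± z·1.67 with z = 1.645.
Half-width: 1.645 × 1.67 = 2.747.
-1.5 − 2.747 = -4.247; -1.5 + 2.747 = 1.247.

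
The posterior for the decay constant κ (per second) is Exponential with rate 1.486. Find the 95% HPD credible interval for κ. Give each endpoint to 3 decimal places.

[0.000, 2.016]

The exponential density is strictly decreasing on [0, ∞), so the HPD interval is anchored at 0: [0, q] with P(κ ≤ q) = 0.95.
q = −ln(1 − 0.95) / 1.486 = 2.9957 / 1.486 = 2.016.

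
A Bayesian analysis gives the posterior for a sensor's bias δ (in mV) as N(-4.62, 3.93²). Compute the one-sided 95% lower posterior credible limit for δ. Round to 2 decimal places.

-11.08

Need L with P(δ ≥ L) = 0.95: L = -4.62 − z_{0.05}·3.93.
z = 1.645; L = -4.62 − 1.645 × 3.93 = -11.08.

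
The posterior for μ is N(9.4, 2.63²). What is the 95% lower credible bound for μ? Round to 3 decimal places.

Need L with P(μ ≥ L) = 0.95: L = 9.4 − z_{0.05}·2.63.
z = 1.645; L = 9.4 − 1.645 × 2.63 = 5.074.

5.074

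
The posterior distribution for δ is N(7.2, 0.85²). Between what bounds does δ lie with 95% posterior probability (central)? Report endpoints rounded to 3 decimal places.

The posterior is symmetric, so the 95% equal-tailed interval is δ = 7.2 ± z·0.85 with z = 1.960.
Half-width: 1.960 × 0.85 = 1.666.
7.2 − 1.666 = 5.534; 7.2 + 1.666 = 8.866.

[5.534, 8.866]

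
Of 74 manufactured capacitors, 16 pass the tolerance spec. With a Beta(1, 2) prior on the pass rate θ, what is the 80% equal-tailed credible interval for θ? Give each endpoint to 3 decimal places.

Posterior: Beta(1+16, 2+58) = Beta(17, 60).
Equal-tailed 80% interval: the 0.1 and 0.9 quantiles of Beta(17, 60).
Posterior mean ≈ 0.221, SD ≈ 0.047; a Normal approximation gives roughly [0.161, 0.281].
Exact: F⁻¹(0.1) = 0.162; F⁻¹(0.9) = 0.283.

[0.162, 0.283]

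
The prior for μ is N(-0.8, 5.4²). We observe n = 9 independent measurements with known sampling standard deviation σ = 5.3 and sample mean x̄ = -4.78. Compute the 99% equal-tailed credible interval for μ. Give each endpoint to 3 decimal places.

[-8.720, -0.070]

Posterior precision = 1/5.4² + 9/5.3² = 0.0343 + 0.3204 = 0.3547, so posterior SD = 1.6791.
Posterior mean = (-0.8/5.4² + 9·-4.78/5.3²) / 0.3547 = -4.3952.
Interval: -4.3952 ± 2.576 × 1.6791 → [-8.720, -0.070].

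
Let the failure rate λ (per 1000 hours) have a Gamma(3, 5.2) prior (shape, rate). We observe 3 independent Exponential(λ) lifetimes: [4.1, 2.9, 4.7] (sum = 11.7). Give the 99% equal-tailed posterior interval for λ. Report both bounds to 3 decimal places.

[0.091, 0.837]

Posterior: Gamma(3+3, 5.2+11.7) = Gamma(6, 16.9) (shape, rate).
Equal-tailed 99% interval: Gamma(6, 16.9) quantiles at 0.005 and 0.995.
Posterior mean ≈ 0.355, SD ≈ 0.145; a Normal approximation gives roughly [-0.018, 0.728].
Exact: lower = 0.091; upper = 0.837.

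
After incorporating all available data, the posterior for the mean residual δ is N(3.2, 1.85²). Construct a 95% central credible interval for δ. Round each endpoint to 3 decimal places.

[-0.426, 6.826]

The posterior is symmetric, so the 95% equal-tailed interval is δ = 3.2 ± z·1.85 with z = 1.960.
Half-width: 1.960 × 1.85 = 3.626.
3.2 − 3.626 = -0.426; 3.2 + 3.626 = 6.826.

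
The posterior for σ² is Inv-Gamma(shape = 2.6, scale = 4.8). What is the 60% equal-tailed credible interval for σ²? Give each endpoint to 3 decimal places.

[1.272, 3.862]

Inverse-Gamma(2.6, 4.8) quantiles: F⁻¹(0.2) and F⁻¹(0.8).
Equivalently, 1/σ² ~ Gamma(2.6, rate = 4.8); invert its 0.8 and 0.2 quantiles.
Posterior mean ≈ 3.000, SD ≈ 3.873; a Normal approximation gives roughly [-0.260, 6.260].
Exact: lower = 1.272; upper = 3.862.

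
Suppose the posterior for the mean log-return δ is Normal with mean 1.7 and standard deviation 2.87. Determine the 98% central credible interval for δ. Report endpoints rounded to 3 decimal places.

[-4.977, 8.377]

The posterior is symmetric, so the 98% equal-tailed interval is δ = 1.7 ± z·2.87 with z = 2.326.
Half-width: 2.326 × 2.87 = 6.677.
1.7 − 6.677 = -4.977; 1.7 + 6.677 = 8.377.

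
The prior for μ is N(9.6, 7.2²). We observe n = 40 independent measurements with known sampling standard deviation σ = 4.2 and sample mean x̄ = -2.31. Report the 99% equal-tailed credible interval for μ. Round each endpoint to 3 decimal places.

Posterior precision = 1/7.2² + 40/4.2² = 0.0193 + 2.2676 = 2.2869, so posterior SD = 0.6613.
Posterior mean = (9.6/7.2² + 40·-2.31/4.2²) / 2.2869 = -2.2095.
Interval: -2.2095 ± 2.576 × 0.6613 → [-3.913, -0.506].

[-3.913, -0.506]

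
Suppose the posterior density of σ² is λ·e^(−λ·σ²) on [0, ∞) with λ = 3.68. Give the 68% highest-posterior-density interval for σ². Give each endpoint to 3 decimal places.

The exponential density is strictly decreasing on [0, ∞), so the HPD interval is anchored at 0: [0, q] with P(σ² ≤ q) = 0.68.
q = −ln(1 − 0.68) / 3.68 = 1.1394 / 3.68 = 0.310.

[0.000, 0.310]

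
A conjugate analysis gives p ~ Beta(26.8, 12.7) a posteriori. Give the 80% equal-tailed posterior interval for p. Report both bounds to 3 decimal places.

Posterior: Beta(26.8, 12.7).
Equal-tailed 80% interval: the 0.1 and 0.9 quantiles of Beta(26.8, 12.7).
Posterior mean ≈ 0.678, SD ≈ 0.073; a Normal approximation gives roughly [0.584, 0.773].
Exact: F⁻¹(0.1) = 0.582; F⁻¹(0.9) = 0.771.

[0.582, 0.771]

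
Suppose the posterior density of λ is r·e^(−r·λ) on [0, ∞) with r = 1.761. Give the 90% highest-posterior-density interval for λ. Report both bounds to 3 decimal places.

[0.000, 1.308]

The exponential density is strictly decreasing on [0, ∞), so the HPD interval is anchored at 0: [0, q] with P(λ ≤ q) = 0.90.
q = −ln(1 − 0.90) / 1.761 = 2.3026 / 1.761 = 1.308.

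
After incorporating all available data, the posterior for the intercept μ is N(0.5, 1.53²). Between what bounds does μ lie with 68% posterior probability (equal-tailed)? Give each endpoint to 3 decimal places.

[-1.022, 2.022]

The posterior is symmetric, so the 68% equal-tailed interval is μ = 0.5 ± z·1.53 with z = 0.994.
Half-width: 0.994 × 1.53 = 1.522.
0.5 − 1.522 = -1.022; 0.5 + 1.522 = 2.022.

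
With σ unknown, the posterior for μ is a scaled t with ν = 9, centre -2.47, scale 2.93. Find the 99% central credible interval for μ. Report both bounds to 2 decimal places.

[-11.99, 7.05]

The t_9 distribution is symmetric; the 99% interval is -2.47 ± t·2.93 with t_{0.995,9} = 3.250.
Half-width: 3.250 × 2.93 = 9.52.
-2.47 − 9.52 = -11.99; -2.47 + 9.52 = 7.05.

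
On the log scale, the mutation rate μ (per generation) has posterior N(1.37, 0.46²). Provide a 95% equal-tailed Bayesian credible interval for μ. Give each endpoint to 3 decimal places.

[1.597, 9.695]

On the log scale the 95% interval is 1.37 ± 1.960 × 0.46 = [0.4684, 2.2716].
Exponentiate: [e^0.4684, e^2.2716] = [1.597, 9.695].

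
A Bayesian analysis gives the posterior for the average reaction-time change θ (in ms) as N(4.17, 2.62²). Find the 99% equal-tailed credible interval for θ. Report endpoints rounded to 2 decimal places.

The posterior is symmetric, so the 99% equal-tailed interval is θ = 4.17 ± z·2.62 with z = 2.576.
Half-width: 2.576 × 2.62 = 6.75.
4.17 − 6.75 = -2.58; 4.17 + 6.75 = 10.92.

[-2.58, 10.92]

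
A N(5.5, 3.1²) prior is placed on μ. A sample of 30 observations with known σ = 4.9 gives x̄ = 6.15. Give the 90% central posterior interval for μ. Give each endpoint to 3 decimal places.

[4.686, 7.514]

Posterior precision = 1/3.1² + 30/4.9² = 0.1041 + 1.2495 = 1.3535, so posterior SD = 0.8595.
Posterior mean = (5.5/3.1² + 30·6.15/4.9²) / 1.3535 = 6.1000.
Interval: 6.1000 ± 1.645 × 0.8595 → [4.686, 7.514].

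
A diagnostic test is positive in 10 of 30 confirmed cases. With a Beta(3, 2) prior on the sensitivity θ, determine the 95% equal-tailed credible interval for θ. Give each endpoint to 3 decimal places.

Posterior: Beta(3+10, 2+20) = Beta(13, 22).
Equal-tailed 95% interval: the 0.025 and 0.975 quantiles of Beta(13, 22).
Posterior mean ≈ 0.371, SD ≈ 0.081; a Normal approximation gives roughly [0.214, 0.529].
Exact: F⁻¹(0.025) = 0.222; F⁻¹(0.975) = 0.535.

[0.222, 0.535]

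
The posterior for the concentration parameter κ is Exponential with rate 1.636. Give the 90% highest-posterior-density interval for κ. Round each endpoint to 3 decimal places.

The exponential density is strictly decreasing on [0, ∞), so the HPD interval is anchored at 0: [0, q] with P(κ ≤ q) = 0.90.
q = −ln(1 − 0.90) / 1.636 = 2.3026 / 1.636 = 1.407.

[0.000, 1.407]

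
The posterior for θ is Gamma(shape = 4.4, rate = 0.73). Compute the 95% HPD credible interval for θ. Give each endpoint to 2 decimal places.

The posterior is unimodal and skewed, so the HPD interval has equal density at both endpoints and is the shortest 95% interval.
Solving f(1.24) = f(11.71) with F(11.71) − F(1.24) = 0.95 gives [1.24, 11.71].
For comparison, the equal-tailed interval is [1.78, 12.83]; the HPD is narrower and shifted toward the mode.

[1.24, 11.71]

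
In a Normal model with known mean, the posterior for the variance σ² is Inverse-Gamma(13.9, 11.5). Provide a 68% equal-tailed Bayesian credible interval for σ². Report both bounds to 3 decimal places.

[0.655, 1.124]

Inverse-Gamma(13.9, 11.5) quantiles: F⁻¹(0.16) and F⁻¹(0.84).
Equivalently, 1/σ² ~ Gamma(13.9, rate = 11.5); invert its 0.84 and 0.16 quantiles.
Posterior mean ≈ 0.891, SD ≈ 0.258; a Normal approximation gives roughly [0.634, 1.148].
Exact: lower = 0.655; upper = 1.124.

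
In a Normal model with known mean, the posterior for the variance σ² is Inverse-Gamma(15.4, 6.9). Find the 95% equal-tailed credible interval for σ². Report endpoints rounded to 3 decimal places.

[0.288, 0.794]

Inverse-Gamma(15.4, 6.9) quantiles: F⁻¹(0.025) and F⁻¹(0.975).
Equivalently, 1/σ² ~ Gamma(15.4, rate = 6.9); invert its 0.975 and 0.025 quantiles.
Posterior mean ≈ 0.479, SD ≈ 0.131; a Normal approximation gives roughly [0.223, 0.736].
Exact: lower = 0.288; upper = 0.794.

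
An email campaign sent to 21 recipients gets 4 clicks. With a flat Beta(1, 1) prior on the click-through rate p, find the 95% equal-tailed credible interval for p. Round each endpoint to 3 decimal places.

[0.078, 0.403]

Posterior: Beta(1+4, 1+17) = Beta(5, 18).
Equal-tailed 95% interval: the 0.025 and 0.975 quantiles of Beta(5, 18).
Posterior mean ≈ 0.217, SD ≈ 0.084; a Normal approximation gives roughly [0.052, 0.382].
Exact: F⁻¹(0.025) = 0.078; F⁻¹(0.975) = 0.403.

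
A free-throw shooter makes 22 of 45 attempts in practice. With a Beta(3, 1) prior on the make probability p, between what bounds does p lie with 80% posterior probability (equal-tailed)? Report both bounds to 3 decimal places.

Posterior: Beta(3+22, 1+23) = Beta(25, 24).
Equal-tailed 80% interval: the 0.1 and 0.9 quantiles of Beta(25, 24).
Posterior mean ≈ 0.510, SD ≈ 0.071; a Normal approximation gives roughly [0.420, 0.601].
Exact: F⁻¹(0.1) = 0.419; F⁻¹(0.9) = 0.601.

[0.419, 0.601]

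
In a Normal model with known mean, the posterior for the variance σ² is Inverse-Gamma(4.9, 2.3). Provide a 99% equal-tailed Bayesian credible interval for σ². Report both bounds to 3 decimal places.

Inverse-Gamma(4.9, 2.3) quantiles: F⁻¹(0.005) and F⁻¹(0.995).
Equivalently, 1/σ² ~ Gamma(4.9, rate = 2.3); invert its 0.995 and 0.005 quantiles.
Posterior mean ≈ 0.590, SD ≈ 0.346; a Normal approximation gives roughly [-0.302, 1.482].
Exact: lower = 0.185; upper = 2.223.

[0.185, 2.223]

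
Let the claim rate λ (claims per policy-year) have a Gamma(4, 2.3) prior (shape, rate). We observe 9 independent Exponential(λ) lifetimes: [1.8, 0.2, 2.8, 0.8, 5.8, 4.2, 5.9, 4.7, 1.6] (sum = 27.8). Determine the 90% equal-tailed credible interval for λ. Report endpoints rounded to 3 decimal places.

[0.255, 0.646]

Posterior: Gamma(4+9, 2.3+27.8) = Gamma(13, 30.1) (shape, rate).
Equal-tailed 90% interval: Gamma(13, 30.1) quantiles at 0.05 and 0.95.
Posterior mean ≈ 0.432, SD ≈ 0.120; a Normal approximation gives roughly [0.235, 0.629].
Exact: lower = 0.255; upper = 0.646.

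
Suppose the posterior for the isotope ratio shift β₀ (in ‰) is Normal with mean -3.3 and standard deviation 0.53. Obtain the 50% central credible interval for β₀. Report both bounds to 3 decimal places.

The posterior is symmetric, so the 50% equal-tailed interval is β₀ = -3.3 ± z·0.53 with z = 0.674.
Half-width: 0.674 × 0.53 = 0.357.
-3.3 − 0.357 = -3.657; -3.3 + 0.357 = -2.943.

[-3.657, -2.943]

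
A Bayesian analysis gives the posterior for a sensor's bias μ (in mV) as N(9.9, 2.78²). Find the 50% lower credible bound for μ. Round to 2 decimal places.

Need L with P(μ ≥ L) = 0.50: L = 9.9 − z_{0.5}·2.78.
z = 0.000; L = 9.9 − 0.000 × 2.78 = 9.90.

9.90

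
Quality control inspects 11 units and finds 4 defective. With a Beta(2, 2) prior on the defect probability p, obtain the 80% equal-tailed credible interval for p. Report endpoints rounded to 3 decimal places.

[0.243, 0.563]

Posterior: Beta(2+4, 2+7) = Beta(6, 9).
Equal-tailed 80% interval: the 0.1 and 0.9 quantiles of Beta(6, 9).
Posterior mean ≈ 0.400, SD ≈ 0.122; a Normal approximation gives roughly [0.243, 0.557].
Exact: F⁻¹(0.1) = 0.243; F⁻¹(0.9) = 0.563.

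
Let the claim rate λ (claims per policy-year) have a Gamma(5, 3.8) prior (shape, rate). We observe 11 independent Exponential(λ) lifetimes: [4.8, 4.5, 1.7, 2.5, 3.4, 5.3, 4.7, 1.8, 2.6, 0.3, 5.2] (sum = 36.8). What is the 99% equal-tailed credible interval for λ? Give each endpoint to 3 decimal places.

[0.186, 0.694]

Posterior: Gamma(5+11, 3.8+36.8) = Gamma(16, 40.6) (shape, rate).
Equal-tailed 99% interval: Gamma(16, 40.6) quantiles at 0.005 and 0.995.
Posterior mean ≈ 0.394, SD ≈ 0.099; a Normal approximation gives roughly [0.140, 0.648].
Exact: lower = 0.186; upper = 0.694.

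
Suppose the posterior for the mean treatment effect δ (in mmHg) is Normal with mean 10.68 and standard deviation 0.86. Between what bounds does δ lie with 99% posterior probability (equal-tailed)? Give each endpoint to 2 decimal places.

The posterior is symmetric, so the 99% equal-tailed interval is δ = 10.68 ± z·0.86 with z = 2.576.
Half-width: 2.576 × 0.86 = 2.22.
10.68 − 2.22 = 8.46; 10.68 + 2.22 = 12.90.

[8.46, 12.90]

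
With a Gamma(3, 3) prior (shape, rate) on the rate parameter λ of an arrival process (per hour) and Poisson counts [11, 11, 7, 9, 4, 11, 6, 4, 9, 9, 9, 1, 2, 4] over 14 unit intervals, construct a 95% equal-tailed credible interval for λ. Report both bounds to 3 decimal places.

[4.786, 7.090]

Posterior: Gamma(3+97, 3+14) = Gamma(100, 17) (shape, rate).
Equal-tailed 95% interval: Gamma(100, 17) quantiles at 0.025 and 0.975.
Posterior mean ≈ 5.882, SD ≈ 0.588; a Normal approximation gives roughly [4.729, 7.035].
Exact: lower = 4.786; upper = 7.090.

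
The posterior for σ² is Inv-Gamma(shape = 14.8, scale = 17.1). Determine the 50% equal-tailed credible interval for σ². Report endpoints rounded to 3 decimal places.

Inverse-Gamma(14.8, 17.1) quantiles: F⁻¹(0.25) and F⁻¹(0.75).
Equivalently, 1/σ² ~ Gamma(14.8, rate = 17.1); invert its 0.75 and 0.25 quantiles.
Posterior mean ≈ 1.239, SD ≈ 0.346; a Normal approximation gives roughly [1.006, 1.473].
Exact: lower = 0.995; upper = 1.418.

[0.995, 1.418]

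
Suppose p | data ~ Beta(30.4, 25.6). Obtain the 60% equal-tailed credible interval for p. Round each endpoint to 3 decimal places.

[0.487, 0.599]

Posterior: Beta(30.4, 25.6).
Equal-tailed 60% interval: the 0.2 and 0.8 quantiles of Beta(30.4, 25.6).
Posterior mean ≈ 0.543, SD ≈ 0.066; a Normal approximation gives roughly [0.487, 0.598].
Exact: F⁻¹(0.2) = 0.487; F⁻¹(0.8) = 0.599.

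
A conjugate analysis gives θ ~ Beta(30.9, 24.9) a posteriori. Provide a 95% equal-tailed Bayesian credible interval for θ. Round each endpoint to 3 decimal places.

Posterior: Beta(30.9, 24.9).
Equal-tailed 95% interval: the 0.025 and 0.975 quantiles of Beta(30.9, 24.9).
Posterior mean ≈ 0.554, SD ≈ 0.066; a Normal approximation gives roughly [0.424, 0.683].
Exact: F⁻¹(0.025) = 0.423; F⁻¹(0.975) = 0.681.

[0.423, 0.681]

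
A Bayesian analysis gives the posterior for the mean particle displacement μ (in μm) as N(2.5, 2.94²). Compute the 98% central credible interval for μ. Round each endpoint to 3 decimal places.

The posterior is symmetric, so the 98% equal-tailed interval is μ = 2.5 ± z·2.94 with z = 2.326.
Half-width: 2.326 × 2.94 = 6.839.
2.5 − 6.839 = -4.339; 2.5 + 6.839 = 9.339.

[-4.339, 9.339]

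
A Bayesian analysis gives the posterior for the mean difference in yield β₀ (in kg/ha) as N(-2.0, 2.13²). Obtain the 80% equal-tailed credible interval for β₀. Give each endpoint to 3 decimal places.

The posterior is symmetric, so the 80% equal-tailed interval is β₀ = -2.0 ± z·2.13 with z = 1.282.
Half-width: 1.282 × 2.13 = 2.730.
-2.0 − 2.730 = -4.730; -2.0 + 2.730 = 0.730.

[-4.730, 0.730]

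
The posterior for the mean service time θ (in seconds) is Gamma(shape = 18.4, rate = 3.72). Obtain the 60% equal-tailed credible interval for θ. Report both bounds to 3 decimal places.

Posterior: Gamma(shape 18.4, rate 3.72).
Equal-tailed 60% interval: Gamma(18.4, 3.72) quantiles at 0.2 and 0.8.
Posterior mean ≈ 4.946, SD ≈ 1.153; a Normal approximation gives roughly [3.976, 5.917].
Exact: lower = 3.959; upper = 5.882.

[3.959, 5.882]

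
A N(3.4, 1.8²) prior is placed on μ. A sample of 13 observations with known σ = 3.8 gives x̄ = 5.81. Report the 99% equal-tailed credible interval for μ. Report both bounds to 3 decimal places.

[2.852, 7.537]

Posterior precision = 1/1.8² + 13/3.8² = 0.3086 + 0.9003 = 1.2089, so posterior SD = 0.9095.
Posterior mean = (3.4/1.8² + 13·5.81/3.8²) / 1.2089 = 5.1947.
Interval: 5.1947 ± 2.576 × 0.9095 → [2.852, 7.537].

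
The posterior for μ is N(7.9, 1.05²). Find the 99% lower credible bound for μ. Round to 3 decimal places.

5.457

Need L with P(μ ≥ L) = 0.99: L = 7.9 − z_{0.01}·1.05.
z = 2.326; L = 7.9 − 2.326 × 1.05 = 5.457.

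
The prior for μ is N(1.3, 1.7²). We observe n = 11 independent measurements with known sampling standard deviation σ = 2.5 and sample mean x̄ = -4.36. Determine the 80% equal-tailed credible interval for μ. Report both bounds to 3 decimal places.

[-4.313, -2.547]

Posterior precision = 1/1.7² + 11/2.5² = 0.3460 + 1.7600 = 2.1060, so posterior SD = 0.6891.
Posterior mean = (1.3/1.7² + 11·-4.36/2.5²) / 2.1060 = -3.4301.
Interval: -3.4301 ± 1.282 × 0.6891 → [-4.313, -2.547].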